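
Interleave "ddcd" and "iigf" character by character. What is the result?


Interleaving "ddcd" and "iigf":
  Position 0: 'd' from first, 'i' from second => "di"
  Position 1: 'd' from first, 'i' from second => "di"
  Position 2: 'c' from first, 'g' from second => "cg"
  Position 3: 'd' from first, 'f' from second => "df"
Result: didicgdf

didicgdf


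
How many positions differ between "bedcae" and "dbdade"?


Comparing "bedcae" and "dbdade" position by position:
  Position 0: 'b' vs 'd' => DIFFER
  Position 1: 'e' vs 'b' => DIFFER
  Position 2: 'd' vs 'd' => same
  Position 3: 'c' vs 'a' => DIFFER
  Position 4: 'a' vs 'd' => DIFFER
  Position 5: 'e' vs 'e' => same
Positions that differ: 4

4


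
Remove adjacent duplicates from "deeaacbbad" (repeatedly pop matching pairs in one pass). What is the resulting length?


Input: deeaacbbad
Stack-based adjacent duplicate removal:
  Read 'd': push. Stack: d
  Read 'e': push. Stack: de
  Read 'e': matches stack top 'e' => pop. Stack: d
  Read 'a': push. Stack: da
  Read 'a': matches stack top 'a' => pop. Stack: d
  Read 'c': push. Stack: dc
  Read 'b': push. Stack: dcb
  Read 'b': matches stack top 'b' => pop. Stack: dc
  Read 'a': push. Stack: dca
  Read 'd': push. Stack: dcad
Final stack: "dcad" (length 4)

4


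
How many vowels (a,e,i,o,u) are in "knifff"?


Input: knifff
Checking each character:
  'k' at position 0: consonant
  'n' at position 1: consonant
  'i' at position 2: vowel (running total: 1)
  'f' at position 3: consonant
  'f' at position 4: consonant
  'f' at position 5: consonant
Total vowels: 1

1


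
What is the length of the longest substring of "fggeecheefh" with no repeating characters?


Input: "fggeecheefh"
Sliding window (track last position of each char):
  Position 0 ('f'): window [0,0] length 1 -- new best
  Position 1 ('g'): window [0,1] length 2 -- new best
  Position 2 ('g'): repeat (last at 1), move window start to 2
  Position 2 ('g'): window [2,2] length 1
  Position 3 ('e'): window [2,3] length 2
  Position 4 ('e'): repeat (last at 3), move window start to 4
  Position 4 ('e'): window [4,4] length 1
  Position 5 ('c'): window [4,5] length 2
  Position 6 ('h'): window [4,6] length 3 -- new best
  Position 7 ('e'): repeat (last at 4), move window start to 5
  Position 7 ('e'): window [5,7] length 3
  Position 8 ('e'): repeat (last at 7), move window start to 8
  Position 8 ('e'): window [8,8] length 1
  Position 9 ('f'): window [8,9] length 2
  Position 10 ('h'): window [8,10] length 3
Longest substring with no repeats: "ech" with length 3

3


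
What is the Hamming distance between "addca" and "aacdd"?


Comparing "addca" and "aacdd" position by position:
  Position 0: 'a' vs 'a' => same
  Position 1: 'd' vs 'a' => differ
  Position 2: 'd' vs 'c' => differ
  Position 3: 'c' vs 'd' => differ
  Position 4: 'a' vs 'd' => differ
Total differences (Hamming distance): 4

4


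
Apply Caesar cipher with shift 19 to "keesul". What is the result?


Caesar cipher: shift "keesul" by 19
  'k' (pos 10) + 19 = pos 3 = 'd'
  'e' (pos 4) + 19 = pos 23 = 'x'
  'e' (pos 4) + 19 = pos 23 = 'x'
  's' (pos 18) + 19 = pos 11 = 'l'
  'u' (pos 20) + 19 = pos 13 = 'n'
  'l' (pos 11) + 19 = pos 4 = 'e'
Result: dxxlne

dxxlne


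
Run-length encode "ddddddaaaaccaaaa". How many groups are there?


Input: ddddddaaaaccaaaa
Scanning for consecutive runs:
  Group 1: 'd' x 6 (positions 0-5)
  Group 2: 'a' x 4 (positions 6-9)
  Group 3: 'c' x 2 (positions 10-11)
  Group 4: 'a' x 4 (positions 12-15)
Total groups: 4

4


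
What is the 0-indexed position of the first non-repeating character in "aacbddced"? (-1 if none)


Input: aacbddced
Character frequencies:
  'a': 2
  'b': 1
  'c': 2
  'd': 3
  'e': 1
Scanning left to right for freq == 1:
  Position 0 ('a'): freq=2, skip
  Position 1 ('a'): freq=2, skip
  Position 2 ('c'): freq=2, skip
  Position 3 ('b'): unique! => answer = 3

3


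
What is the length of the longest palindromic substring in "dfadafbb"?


Input: "dfadafbb"
Checking substrings for palindromes:
  [1:6] "fadaf" (len 5) => palindrome
  [2:5] "ada" (len 3) => palindrome
  [6:8] "bb" (len 2) => palindrome
Longest palindromic substring: "fadaf" with length 5

5


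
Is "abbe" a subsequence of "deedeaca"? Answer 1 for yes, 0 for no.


Check if "abbe" is a subsequence of "deedeaca"
Greedy scan:
  Position 0 ('d'): no match needed
  Position 1 ('e'): no match needed
  Position 2 ('e'): no match needed
  Position 3 ('d'): no match needed
  Position 4 ('e'): no match needed
  Position 5 ('a'): matches sub[0] = 'a'
  Position 6 ('c'): no match needed
  Position 7 ('a'): no match needed
Only matched 1/4 characters => not a subsequence

0


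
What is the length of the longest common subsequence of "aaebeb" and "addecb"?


LCS of "aaebeb" and "addecb"
DP table:
           a    d    d    e    c    b
      0    0    0    0    0    0    0
  a   0    1    1    1    1    1    1
  a   0    1    1    1    1    1    1
  e   0    1    1    1    2    2    2
  b   0    1    1    1    2    2    3
  e   0    1    1    1    2    2    3
  b   0    1    1    1    2    2    3
LCS length = dp[6][6] = 3

3


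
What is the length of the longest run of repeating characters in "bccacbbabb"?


Input: "bccacbbabb"
Scanning for longest run:
  Position 1 ('c'): new char, reset run to 1
  Position 2 ('c'): continues run of 'c', length=2
  Position 3 ('a'): new char, reset run to 1
  Position 4 ('c'): new char, reset run to 1
  Position 5 ('b'): new char, reset run to 1
  Position 6 ('b'): continues run of 'b', length=2
  Position 7 ('a'): new char, reset run to 1
  Position 8 ('b'): new char, reset run to 1
  Position 9 ('b'): continues run of 'b', length=2
Longest run: 'c' with length 2

2


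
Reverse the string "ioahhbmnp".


Input: ioahhbmnp
Reading characters right to left:
  Position 8: 'p'
  Position 7: 'n'
  Position 6: 'm'
  Position 5: 'b'
  Position 4: 'h'
  Position 3: 'h'
  Position 2: 'a'
  Position 1: 'o'
  Position 0: 'i'
Reversed: pnmbhhaoi

pnmbhhaoi


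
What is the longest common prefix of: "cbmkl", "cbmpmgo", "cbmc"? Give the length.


Words: cbmkl, cbmpmgo, cbmc
  Position 0: all 'c' => match
  Position 1: all 'b' => match
  Position 2: all 'm' => match
  Position 3: ('k', 'p', 'c') => mismatch, stop
LCP = "cbm" (length 3)

3


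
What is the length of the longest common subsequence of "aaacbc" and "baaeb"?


LCS of "aaacbc" and "baaeb"
DP table:
           b    a    a    e    b
      0    0    0    0    0    0
  a   0    0    1    1    1    1
  a   0    0    1    2    2    2
  a   0    0    1    2    2    2
  c   0    0    1    2    2    2
  b   0    1    1    2    2    3
  c   0    1    1    2    2    3
LCS length = dp[6][5] = 3

3


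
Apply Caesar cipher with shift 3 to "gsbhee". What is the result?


Caesar cipher: shift "gsbhee" by 3
  'g' (pos 6) + 3 = pos 9 = 'j'
  's' (pos 18) + 3 = pos 21 = 'v'
  'b' (pos 1) + 3 = pos 4 = 'e'
  'h' (pos 7) + 3 = pos 10 = 'k'
  'e' (pos 4) + 3 = pos 7 = 'h'
  'e' (pos 4) + 3 = pos 7 = 'h'
Result: jvekhh

jvekhh


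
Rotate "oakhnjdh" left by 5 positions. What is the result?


Input: "oakhnjdh", rotate left by 5
First 5 characters: "oakhn"
Remaining characters: "jdh"
Concatenate remaining + first: "jdh" + "oakhn" = "jdhoakhn"

jdhoakhn


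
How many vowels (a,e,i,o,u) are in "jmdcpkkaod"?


Input: jmdcpkkaod
Checking each character:
  'j' at position 0: consonant
  'm' at position 1: consonant
  'd' at position 2: consonant
  'c' at position 3: consonant
  'p' at position 4: consonant
  'k' at position 5: consonant
  'k' at position 6: consonant
  'a' at position 7: vowel (running total: 1)
  'o' at position 8: vowel (running total: 2)
  'd' at position 9: consonant
Total vowels: 2

2


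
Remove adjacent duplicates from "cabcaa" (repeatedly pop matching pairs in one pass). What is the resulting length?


Input: cabcaa
Stack-based adjacent duplicate removal:
  Read 'c': push. Stack: c
  Read 'a': push. Stack: ca
  Read 'b': push. Stack: cab
  Read 'c': push. Stack: cabc
  Read 'a': push. Stack: cabca
  Read 'a': matches stack top 'a' => pop. Stack: cabc
Final stack: "cabc" (length 4)

4


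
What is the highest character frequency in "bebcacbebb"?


Input: bebcacbebb
Character counts:
  'a': 1
  'b': 5
  'c': 2
  'e': 2
Maximum frequency: 5

5


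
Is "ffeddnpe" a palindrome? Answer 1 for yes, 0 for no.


Input: ffeddnpe
Reversed: epnddeff
  Compare pos 0 ('f') with pos 7 ('e'): MISMATCH
  Compare pos 1 ('f') with pos 6 ('p'): MISMATCH
  Compare pos 2 ('e') with pos 5 ('n'): MISMATCH
  Compare pos 3 ('d') with pos 4 ('d'): match
Result: not a palindrome

0


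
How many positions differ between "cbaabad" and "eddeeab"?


Comparing "cbaabad" and "eddeeab" position by position:
  Position 0: 'c' vs 'e' => DIFFER
  Position 1: 'b' vs 'd' => DIFFER
  Position 2: 'a' vs 'd' => DIFFER
  Position 3: 'a' vs 'e' => DIFFER
  Position 4: 'b' vs 'e' => DIFFER
  Position 5: 'a' vs 'a' => same
  Position 6: 'd' vs 'b' => DIFFER
Positions that differ: 6

6


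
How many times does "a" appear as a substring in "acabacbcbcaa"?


Searching for "a" in "acabacbcbcaa"
Scanning each position:
  Position 0: "a" => MATCH
  Position 1: "c" => no
  Position 2: "a" => MATCH
  Position 3: "b" => no
  Position 4: "a" => MATCH
  Position 5: "c" => no
  Position 6: "b" => no
  Position 7: "c" => no
  Position 8: "b" => no
  Position 9: "c" => no
  Position 10: "a" => MATCH
  Position 11: "a" => MATCH
Total occurrences: 5

5


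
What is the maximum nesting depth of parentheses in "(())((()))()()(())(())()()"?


Input: "(())((()))()()(())(())()()"
Tracking depth:
  Position 0 '(': depth becomes 1
  Position 1 '(': depth becomes 2
  Position 2 ')': depth becomes 1
  Position 3 ')': depth becomes 0
  Position 4 '(': depth becomes 1
  Position 5 '(': depth becomes 2
  Position 6 '(': depth becomes 3
  Position 7 ')': depth becomes 2
  Position 8 ')': depth becomes 1
  Position 9 ')': depth becomes 0
  Position 10 '(': depth becomes 1
  Position 11 ')': depth becomes 0
  Position 12 '(': depth becomes 1
  Position 13 ')': depth becomes 0
  Position 14 '(': depth becomes 1
  Position 15 '(': depth becomes 2
  Position 16 ')': depth becomes 1
  Position 17 ')': depth becomes 0
  Position 18 '(': depth becomes 1
  Position 19 '(': depth becomes 2
  Position 20 ')': depth becomes 1
  Position 21 ')': depth becomes 0
  Position 22 '(': depth becomes 1
  Position 23 ')': depth becomes 0
  Position 24 '(': depth becomes 1
  Position 25 ')': depth becomes 0
Maximum depth reached: 3

3


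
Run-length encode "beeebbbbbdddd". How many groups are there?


Input: beeebbbbbdddd
Scanning for consecutive runs:
  Group 1: 'b' x 1 (positions 0-0)
  Group 2: 'e' x 3 (positions 1-3)
  Group 3: 'b' x 5 (positions 4-8)
  Group 4: 'd' x 4 (positions 9-12)
Total groups: 4

4


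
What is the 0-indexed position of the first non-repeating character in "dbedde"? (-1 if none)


Input: dbedde
Character frequencies:
  'b': 1
  'd': 3
  'e': 2
Scanning left to right for freq == 1:
  Position 0 ('d'): freq=3, skip
  Position 1 ('b'): unique! => answer = 1

1


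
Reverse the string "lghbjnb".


Input: lghbjnb
Reading characters right to left:
  Position 6: 'b'
  Position 5: 'n'
  Position 4: 'j'
  Position 3: 'b'
  Position 2: 'h'
  Position 1: 'g'
  Position 0: 'l'
Reversed: bnjbhgl

bnjbhgl


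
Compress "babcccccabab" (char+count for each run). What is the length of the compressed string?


Input: babcccccabab
Runs:
  'b' x 1 => "b1"
  'a' x 1 => "a1"
  'b' x 1 => "b1"
  'c' x 5 => "c5"
  'a' x 1 => "a1"
  'b' x 1 => "b1"
  'a' x 1 => "a1"
  'b' x 1 => "b1"
Compressed: "b1a1b1c5a1b1a1b1"
Compressed length: 16

16


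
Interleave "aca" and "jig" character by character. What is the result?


Interleaving "aca" and "jig":
  Position 0: 'a' from first, 'j' from second => "aj"
  Position 1: 'c' from first, 'i' from second => "ci"
  Position 2: 'a' from first, 'g' from second => "ag"
Result: ajciag

ajciag


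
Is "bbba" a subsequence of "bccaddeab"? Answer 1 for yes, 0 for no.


Check if "bbba" is a subsequence of "bccaddeab"
Greedy scan:
  Position 0 ('b'): matches sub[0] = 'b'
  Position 1 ('c'): no match needed
  Position 2 ('c'): no match needed
  Position 3 ('a'): no match needed
  Position 4 ('d'): no match needed
  Position 5 ('d'): no match needed
  Position 6 ('e'): no match needed
  Position 7 ('a'): no match needed
  Position 8 ('b'): matches sub[1] = 'b'
Only matched 2/4 characters => not a subsequence

0


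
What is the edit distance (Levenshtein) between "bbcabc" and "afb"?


Computing edit distance: "bbcabc" -> "afb"
DP table:
           a    f    b
      0    1    2    3
  b   1    1    2    2
  b   2    2    2    2
  c   3    3    3    3
  a   4    3    4    4
  b   5    4    4    4
  c   6    5    5    5
Edit distance = dp[6][3] = 5

5


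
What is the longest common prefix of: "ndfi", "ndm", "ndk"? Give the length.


Words: ndfi, ndm, ndk
  Position 0: all 'n' => match
  Position 1: all 'd' => match
  Position 2: ('f', 'm', 'k') => mismatch, stop
LCP = "nd" (length 2)

2


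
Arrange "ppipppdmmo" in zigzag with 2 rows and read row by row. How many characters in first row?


Zigzag "ppipppdmmo" into 2 rows:
Placing characters:
  'p' => row 0
  'p' => row 1
  'i' => row 0
  'p' => row 1
  'p' => row 0
  'p' => row 1
  'd' => row 0
  'm' => row 1
  'm' => row 0
  'o' => row 1
Rows:
  Row 0: "pipdm"
  Row 1: "pppmo"
First row length: 5

5


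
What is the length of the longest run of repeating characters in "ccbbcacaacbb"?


Input: "ccbbcacaacbb"
Scanning for longest run:
  Position 1 ('c'): continues run of 'c', length=2
  Position 2 ('b'): new char, reset run to 1
  Position 3 ('b'): continues run of 'b', length=2
  Position 4 ('c'): new char, reset run to 1
  Position 5 ('a'): new char, reset run to 1
  Position 6 ('c'): new char, reset run to 1
  Position 7 ('a'): new char, reset run to 1
  Position 8 ('a'): continues run of 'a', length=2
  Position 9 ('c'): new char, reset run to 1
  Position 10 ('b'): new char, reset run to 1
  Position 11 ('b'): continues run of 'b', length=2
Longest run: 'c' with length 2

2


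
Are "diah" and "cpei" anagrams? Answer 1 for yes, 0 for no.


Strings: "diah", "cpei"
Sorted first:  adhi
Sorted second: ceip
Differ at position 0: 'a' vs 'c' => not anagrams

0


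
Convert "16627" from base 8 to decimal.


Input: "16627" in base 8
Positional expansion:
  Digit '1' (value 1) x 8^4 = 4096
  Digit '6' (value 6) x 8^3 = 3072
  Digit '6' (value 6) x 8^2 = 384
  Digit '2' (value 2) x 8^1 = 16
  Digit '7' (value 7) x 8^0 = 7
Sum = 7575

7575


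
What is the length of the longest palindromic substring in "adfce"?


Input: "adfce"
Checking substrings for palindromes:
  No multi-char palindromic substrings found
Longest palindromic substring: "a" with length 1

1


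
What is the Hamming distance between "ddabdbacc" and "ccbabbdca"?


Comparing "ddabdbacc" and "ccbabbdca" position by position:
  Position 0: 'd' vs 'c' => differ
  Position 1: 'd' vs 'c' => differ
  Position 2: 'a' vs 'b' => differ
  Position 3: 'b' vs 'a' => differ
  Position 4: 'd' vs 'b' => differ
  Position 5: 'b' vs 'b' => same
  Position 6: 'a' vs 'd' => differ
  Position 7: 'c' vs 'c' => same
  Position 8: 'c' vs 'a' => differ
Total differences (Hamming distance): 7

7


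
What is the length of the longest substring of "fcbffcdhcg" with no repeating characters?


Input: "fcbffcdhcg"
Sliding window (track last position of each char):
  Position 0 ('f'): window [0,0] length 1 -- new best
  Position 1 ('c'): window [0,1] length 2 -- new best
  Position 2 ('b'): window [0,2] length 3 -- new best
  Position 3 ('f'): repeat (last at 0), move window start to 1
  Position 3 ('f'): window [1,3] length 3
  Position 4 ('f'): repeat (last at 3), move window start to 4
  Position 4 ('f'): window [4,4] length 1
  Position 5 ('c'): window [4,5] length 2
  Position 6 ('d'): window [4,6] length 3
  Position 7 ('h'): window [4,7] length 4 -- new best
  Position 8 ('c'): repeat (last at 5), move window start to 6
  Position 8 ('c'): window [6,8] length 3
  Position 9 ('g'): window [6,9] length 4
Longest substring with no repeats: "fcdh" with length 4

4


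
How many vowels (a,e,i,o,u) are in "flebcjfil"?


Input: flebcjfil
Checking each character:
  'f' at position 0: consonant
  'l' at position 1: consonant
  'e' at position 2: vowel (running total: 1)
  'b' at position 3: consonant
  'c' at position 4: consonant
  'j' at position 5: consonant
  'f' at position 6: consonant
  'i' at position 7: vowel (running total: 2)
  'l' at position 8: consonant
Total vowels: 2

2


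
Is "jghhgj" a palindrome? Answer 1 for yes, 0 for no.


Input: jghhgj
Reversed: jghhgj
  Compare pos 0 ('j') with pos 5 ('j'): match
  Compare pos 1 ('g') with pos 4 ('g'): match
  Compare pos 2 ('h') with pos 3 ('h'): match
Result: palindrome

1


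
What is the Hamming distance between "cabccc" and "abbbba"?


Comparing "cabccc" and "abbbba" position by position:
  Position 0: 'c' vs 'a' => differ
  Position 1: 'a' vs 'b' => differ
  Position 2: 'b' vs 'b' => same
  Position 3: 'c' vs 'b' => differ
  Position 4: 'c' vs 'b' => differ
  Position 5: 'c' vs 'a' => differ
Total differences (Hamming distance): 5

5


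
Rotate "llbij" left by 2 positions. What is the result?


Input: "llbij", rotate left by 2
First 2 characters: "ll"
Remaining characters: "bij"
Concatenate remaining + first: "bij" + "ll" = "bijll"

bijll


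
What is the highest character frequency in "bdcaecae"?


Input: bdcaecae
Character counts:
  'a': 2
  'b': 1
  'c': 2
  'd': 1
  'e': 2
Maximum frequency: 2

2


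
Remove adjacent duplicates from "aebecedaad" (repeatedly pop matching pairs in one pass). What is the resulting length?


Input: aebecedaad
Stack-based adjacent duplicate removal:
  Read 'a': push. Stack: a
  Read 'e': push. Stack: ae
  Read 'b': push. Stack: aeb
  Read 'e': push. Stack: aebe
  Read 'c': push. Stack: aebec
  Read 'e': push. Stack: aebece
  Read 'd': push. Stack: aebeced
  Read 'a': push. Stack: aebeceda
  Read 'a': matches stack top 'a' => pop. Stack: aebeced
  Read 'd': matches stack top 'd' => pop. Stack: aebece
Final stack: "aebece" (length 6)

6


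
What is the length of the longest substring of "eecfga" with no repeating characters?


Input: "eecfga"
Sliding window (track last position of each char):
  Position 0 ('e'): window [0,0] length 1 -- new best
  Position 1 ('e'): repeat (last at 0), move window start to 1
  Position 1 ('e'): window [1,1] length 1
  Position 2 ('c'): window [1,2] length 2 -- new best
  Position 3 ('f'): window [1,3] length 3 -- new best
  Position 4 ('g'): window [1,4] length 4 -- new best
  Position 5 ('a'): window [1,5] length 5 -- new best
Longest substring with no repeats: "ecfga" with length 5

5


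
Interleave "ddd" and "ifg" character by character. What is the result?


Interleaving "ddd" and "ifg":
  Position 0: 'd' from first, 'i' from second => "di"
  Position 1: 'd' from first, 'f' from second => "df"
  Position 2: 'd' from first, 'g' from second => "dg"
Result: didfdg

didfdg


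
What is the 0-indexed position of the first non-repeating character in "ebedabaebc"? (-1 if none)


Input: ebedabaebc
Character frequencies:
  'a': 2
  'b': 3
  'c': 1
  'd': 1
  'e': 3
Scanning left to right for freq == 1:
  Position 0 ('e'): freq=3, skip
  Position 1 ('b'): freq=3, skip
  Position 2 ('e'): freq=3, skip
  Position 3 ('d'): unique! => answer = 3

3


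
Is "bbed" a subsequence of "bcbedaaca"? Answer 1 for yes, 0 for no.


Check if "bbed" is a subsequence of "bcbedaaca"
Greedy scan:
  Position 0 ('b'): matches sub[0] = 'b'
  Position 1 ('c'): no match needed
  Position 2 ('b'): matches sub[1] = 'b'
  Position 3 ('e'): matches sub[2] = 'e'
  Position 4 ('d'): matches sub[3] = 'd'
  Position 5 ('a'): no match needed
  Position 6 ('a'): no match needed
  Position 7 ('c'): no match needed
  Position 8 ('a'): no match needed
All 4 characters matched => is a subsequence

1


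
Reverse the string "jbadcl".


Input: jbadcl
Reading characters right to left:
  Position 5: 'l'
  Position 4: 'c'
  Position 3: 'd'
  Position 2: 'a'
  Position 1: 'b'
  Position 0: 'j'
Reversed: lcdabj

lcdabj


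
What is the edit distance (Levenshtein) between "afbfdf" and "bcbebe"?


Computing edit distance: "afbfdf" -> "bcbebe"
DP table:
           b    c    b    e    b    e
      0    1    2    3    4    5    6
  a   1    1    2    3    4    5    6
  f   2    2    2    3    4    5    6
  b   3    2    3    2    3    4    5
  f   4    3    3    3    3    4    5
  d   5    4    4    4    4    4    5
  f   6    5    5    5    5    5    5
Edit distance = dp[6][6] = 5

5


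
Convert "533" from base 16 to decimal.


Input: "533" in base 16
Positional expansion:
  Digit '5' (value 5) x 16^2 = 1280
  Digit '3' (value 3) x 16^1 = 48
  Digit '3' (value 3) x 16^0 = 3
Sum = 1331

1331


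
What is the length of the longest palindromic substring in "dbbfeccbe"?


Input: "dbbfeccbe"
Checking substrings for palindromes:
  [1:3] "bb" (len 2) => palindrome
  [5:7] "cc" (len 2) => palindrome
Longest palindromic substring: "bb" with length 2

2


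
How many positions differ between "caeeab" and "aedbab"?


Comparing "caeeab" and "aedbab" position by position:
  Position 0: 'c' vs 'a' => DIFFER
  Position 1: 'a' vs 'e' => DIFFER
  Position 2: 'e' vs 'd' => DIFFER
  Position 3: 'e' vs 'b' => DIFFER
  Position 4: 'a' vs 'a' => same
  Position 5: 'b' vs 'b' => same
Positions that differ: 4

4


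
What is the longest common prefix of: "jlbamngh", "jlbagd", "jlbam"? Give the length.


Words: jlbamngh, jlbagd, jlbam
  Position 0: all 'j' => match
  Position 1: all 'l' => match
  Position 2: all 'b' => match
  Position 3: all 'a' => match
  Position 4: ('m', 'g', 'm') => mismatch, stop
LCP = "jlba" (length 4)

4


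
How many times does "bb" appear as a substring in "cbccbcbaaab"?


Searching for "bb" in "cbccbcbaaab"
Scanning each position:
  Position 0: "cb" => no
  Position 1: "bc" => no
  Position 2: "cc" => no
  Position 3: "cb" => no
  Position 4: "bc" => no
  Position 5: "cb" => no
  Position 6: "ba" => no
  Position 7: "aa" => no
  Position 8: "aa" => no
  Position 9: "ab" => no
Total occurrences: 0

0


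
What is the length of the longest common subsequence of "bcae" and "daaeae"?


LCS of "bcae" and "daaeae"
DP table:
           d    a    a    e    a    e
      0    0    0    0    0    0    0
  b   0    0    0    0    0    0    0
  c   0    0    0    0    0    0    0
  a   0    0    1    1    1    1    1
  e   0    0    1    1    2    2    2
LCS length = dp[4][6] = 2

2


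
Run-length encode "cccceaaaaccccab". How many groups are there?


Input: cccceaaaaccccab
Scanning for consecutive runs:
  Group 1: 'c' x 4 (positions 0-3)
  Group 2: 'e' x 1 (positions 4-4)
  Group 3: 'a' x 4 (positions 5-8)
  Group 4: 'c' x 4 (positions 9-12)
  Group 5: 'a' x 1 (positions 13-13)
  Group 6: 'b' x 1 (positions 14-14)
Total groups: 6

6


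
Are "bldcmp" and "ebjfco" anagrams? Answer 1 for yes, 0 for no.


Strings: "bldcmp", "ebjfco"
Sorted first:  bcdlmp
Sorted second: bcefjo
Differ at position 2: 'd' vs 'e' => not anagrams

0


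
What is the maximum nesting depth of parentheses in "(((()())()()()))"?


Input: "(((()())()()()))"
Tracking depth:
  Position 0 '(': depth becomes 1
  Position 1 '(': depth becomes 2
  Position 2 '(': depth becomes 3
  Position 3 '(': depth becomes 4
  Position 4 ')': depth becomes 3
  Position 5 '(': depth becomes 4
  Position 6 ')': depth becomes 3
  Position 7 ')': depth becomes 2
  Position 8 '(': depth becomes 3
  Position 9 ')': depth becomes 2
  Position 10 '(': depth becomes 3
  Position 11 ')': depth becomes 2
  Position 12 '(': depth becomes 3
  Position 13 ')': depth becomes 2
  Position 14 ')': depth becomes 1
  Position 15 ')': depth becomes 0
Maximum depth reached: 4

4


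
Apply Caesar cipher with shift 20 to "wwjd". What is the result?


Caesar cipher: shift "wwjd" by 20
  'w' (pos 22) + 20 = pos 16 = 'q'
  'w' (pos 22) + 20 = pos 16 = 'q'
  'j' (pos 9) + 20 = pos 3 = 'd'
  'd' (pos 3) + 20 = pos 23 = 'x'
Result: qqdx

qqdx


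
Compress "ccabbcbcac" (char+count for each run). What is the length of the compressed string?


Input: ccabbcbcac
Runs:
  'c' x 2 => "c2"
  'a' x 1 => "a1"
  'b' x 2 => "b2"
  'c' x 1 => "c1"
  'b' x 1 => "b1"
  'c' x 1 => "c1"
  'a' x 1 => "a1"
  'c' x 1 => "c1"
Compressed: "c2a1b2c1b1c1a1c1"
Compressed length: 16

16


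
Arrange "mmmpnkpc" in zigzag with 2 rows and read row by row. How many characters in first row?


Zigzag "mmmpnkpc" into 2 rows:
Placing characters:
  'm' => row 0
  'm' => row 1
  'm' => row 0
  'p' => row 1
  'n' => row 0
  'k' => row 1
  'p' => row 0
  'c' => row 1
Rows:
  Row 0: "mmnp"
  Row 1: "mpkc"
First row length: 4

4


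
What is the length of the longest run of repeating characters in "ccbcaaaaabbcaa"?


Input: "ccbcaaaaabbcaa"
Scanning for longest run:
  Position 1 ('c'): continues run of 'c', length=2
  Position 2 ('b'): new char, reset run to 1
  Position 3 ('c'): new char, reset run to 1
  Position 4 ('a'): new char, reset run to 1
  Position 5 ('a'): continues run of 'a', length=2
  Position 6 ('a'): continues run of 'a', length=3
  Position 7 ('a'): continues run of 'a', length=4
  Position 8 ('a'): continues run of 'a', length=5
  Position 9 ('b'): new char, reset run to 1
  Position 10 ('b'): continues run of 'b', length=2
  Position 11 ('c'): new char, reset run to 1
  Position 12 ('a'): new char, reset run to 1
  Position 13 ('a'): continues run of 'a', length=2
Longest run: 'a' with length 5

5


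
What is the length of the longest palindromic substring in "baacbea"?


Input: "baacbea"
Checking substrings for palindromes:
  [1:3] "aa" (len 2) => palindrome
Longest palindromic substring: "aa" with length 2

2


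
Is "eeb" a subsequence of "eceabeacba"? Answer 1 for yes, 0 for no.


Check if "eeb" is a subsequence of "eceabeacba"
Greedy scan:
  Position 0 ('e'): matches sub[0] = 'e'
  Position 1 ('c'): no match needed
  Position 2 ('e'): matches sub[1] = 'e'
  Position 3 ('a'): no match needed
  Position 4 ('b'): matches sub[2] = 'b'
  Position 5 ('e'): no match needed
  Position 6 ('a'): no match needed
  Position 7 ('c'): no match needed
  Position 8 ('b'): no match needed
  Position 9 ('a'): no match needed
All 3 characters matched => is a subsequence

1


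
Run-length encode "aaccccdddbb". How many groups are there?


Input: aaccccdddbb
Scanning for consecutive runs:
  Group 1: 'a' x 2 (positions 0-1)
  Group 2: 'c' x 4 (positions 2-5)
  Group 3: 'd' x 3 (positions 6-8)
  Group 4: 'b' x 2 (positions 9-10)
Total groups: 4

4


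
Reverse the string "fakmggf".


Input: fakmggf
Reading characters right to left:
  Position 6: 'f'
  Position 5: 'g'
  Position 4: 'g'
  Position 3: 'm'
  Position 2: 'k'
  Position 1: 'a'
  Position 0: 'f'
Reversed: fggmkaf

fggmkaf


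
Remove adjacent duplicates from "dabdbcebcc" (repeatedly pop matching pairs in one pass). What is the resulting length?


Input: dabdbcebcc
Stack-based adjacent duplicate removal:
  Read 'd': push. Stack: d
  Read 'a': push. Stack: da
  Read 'b': push. Stack: dab
  Read 'd': push. Stack: dabd
  Read 'b': push. Stack: dabdb
  Read 'c': push. Stack: dabdbc
  Read 'e': push. Stack: dabdbce
  Read 'b': push. Stack: dabdbceb
  Read 'c': push. Stack: dabdbcebc
  Read 'c': matches stack top 'c' => pop. Stack: dabdbceb
Final stack: "dabdbceb" (length 8)

8


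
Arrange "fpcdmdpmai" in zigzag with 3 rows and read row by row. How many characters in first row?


Zigzag "fpcdmdpmai" into 3 rows:
Placing characters:
  'f' => row 0
  'p' => row 1
  'c' => row 2
  'd' => row 1
  'm' => row 0
  'd' => row 1
  'p' => row 2
  'm' => row 1
  'a' => row 0
  'i' => row 1
Rows:
  Row 0: "fma"
  Row 1: "pddmi"
  Row 2: "cp"
First row length: 3

3


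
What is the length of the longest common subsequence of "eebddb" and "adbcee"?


LCS of "eebddb" and "adbcee"
DP table:
           a    d    b    c    e    e
      0    0    0    0    0    0    0
  e   0    0    0    0    0    1    1
  e   0    0    0    0    0    1    2
  b   0    0    0    1    1    1    2
  d   0    0    1    1    1    1    2
  d   0    0    1    1    1    1    2
  b   0    0    1    2    2    2    2
LCS length = dp[6][6] = 2

2


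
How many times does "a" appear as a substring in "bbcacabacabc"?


Searching for "a" in "bbcacabacabc"
Scanning each position:
  Position 0: "b" => no
  Position 1: "b" => no
  Position 2: "c" => no
  Position 3: "a" => MATCH
  Position 4: "c" => no
  Position 5: "a" => MATCH
  Position 6: "b" => no
  Position 7: "a" => MATCH
  Position 8: "c" => no
  Position 9: "a" => MATCH
  Position 10: "b" => no
  Position 11: "c" => no
Total occurrences: 4

4


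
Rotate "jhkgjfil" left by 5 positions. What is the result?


Input: "jhkgjfil", rotate left by 5
First 5 characters: "jhkgj"
Remaining characters: "fil"
Concatenate remaining + first: "fil" + "jhkgj" = "filjhkgj"

filjhkgj


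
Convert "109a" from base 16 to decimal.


Input: "109a" in base 16
Positional expansion:
  Digit '1' (value 1) x 16^3 = 4096
  Digit '0' (value 0) x 16^2 = 0
  Digit '9' (value 9) x 16^1 = 144
  Digit 'a' (value 10) x 16^0 = 10
Sum = 4250

4250


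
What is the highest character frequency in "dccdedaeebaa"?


Input: dccdedaeebaa
Character counts:
  'a': 3
  'b': 1
  'c': 2
  'd': 3
  'e': 3
Maximum frequency: 3

3


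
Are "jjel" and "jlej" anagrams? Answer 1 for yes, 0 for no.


Strings: "jjel", "jlej"
Sorted first:  ejjl
Sorted second: ejjl
Sorted forms match => anagrams

1


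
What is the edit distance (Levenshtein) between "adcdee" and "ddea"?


Computing edit distance: "adcdee" -> "ddea"
DP table:
           d    d    e    a
      0    1    2    3    4
  a   1    1    2    3    3
  d   2    1    1    2    3
  c   3    2    2    2    3
  d   4    3    2    3    3
  e   5    4    3    2    3
  e   6    5    4    3    3
Edit distance = dp[6][4] = 3

3


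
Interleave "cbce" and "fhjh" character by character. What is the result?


Interleaving "cbce" and "fhjh":
  Position 0: 'c' from first, 'f' from second => "cf"
  Position 1: 'b' from first, 'h' from second => "bh"
  Position 2: 'c' from first, 'j' from second => "cj"
  Position 3: 'e' from first, 'h' from second => "eh"
Result: cfbhcjeh

cfbhcjeh


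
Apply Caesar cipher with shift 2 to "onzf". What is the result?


Caesar cipher: shift "onzf" by 2
  'o' (pos 14) + 2 = pos 16 = 'q'
  'n' (pos 13) + 2 = pos 15 = 'p'
  'z' (pos 25) + 2 = pos 1 = 'b'
  'f' (pos 5) + 2 = pos 7 = 'h'
Result: qpbh

qpbh


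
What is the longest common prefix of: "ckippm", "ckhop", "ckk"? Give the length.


Words: ckippm, ckhop, ckk
  Position 0: all 'c' => match
  Position 1: all 'k' => match
  Position 2: ('i', 'h', 'k') => mismatch, stop
LCP = "ck" (length 2)

2


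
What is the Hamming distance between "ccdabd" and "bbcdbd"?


Comparing "ccdabd" and "bbcdbd" position by position:
  Position 0: 'c' vs 'b' => differ
  Position 1: 'c' vs 'b' => differ
  Position 2: 'd' vs 'c' => differ
  Position 3: 'a' vs 'd' => differ
  Position 4: 'b' vs 'b' => same
  Position 5: 'd' vs 'd' => same
Total differences (Hamming distance): 4

4


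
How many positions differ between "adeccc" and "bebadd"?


Comparing "adeccc" and "bebadd" position by position:
  Position 0: 'a' vs 'b' => DIFFER
  Position 1: 'd' vs 'e' => DIFFER
  Position 2: 'e' vs 'b' => DIFFER
  Position 3: 'c' vs 'a' => DIFFER
  Position 4: 'c' vs 'd' => DIFFER
  Position 5: 'c' vs 'd' => DIFFER
Positions that differ: 6

6


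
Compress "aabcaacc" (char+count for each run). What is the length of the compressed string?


Input: aabcaacc
Runs:
  'a' x 2 => "a2"
  'b' x 1 => "b1"
  'c' x 1 => "c1"
  'a' x 2 => "a2"
  'c' x 2 => "c2"
Compressed: "a2b1c1a2c2"
Compressed length: 10

10


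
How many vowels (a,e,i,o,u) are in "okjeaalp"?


Input: okjeaalp
Checking each character:
  'o' at position 0: vowel (running total: 1)
  'k' at position 1: consonant
  'j' at position 2: consonant
  'e' at position 3: vowel (running total: 2)
  'a' at position 4: vowel (running total: 3)
  'a' at position 5: vowel (running total: 4)
  'l' at position 6: consonant
  'p' at position 7: consonant
Total vowels: 4

4


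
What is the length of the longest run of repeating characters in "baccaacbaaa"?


Input: "baccaacbaaa"
Scanning for longest run:
  Position 1 ('a'): new char, reset run to 1
  Position 2 ('c'): new char, reset run to 1
  Position 3 ('c'): continues run of 'c', length=2
  Position 4 ('a'): new char, reset run to 1
  Position 5 ('a'): continues run of 'a', length=2
  Position 6 ('c'): new char, reset run to 1
  Position 7 ('b'): new char, reset run to 1
  Position 8 ('a'): new char, reset run to 1
  Position 9 ('a'): continues run of 'a', length=2
  Position 10 ('a'): continues run of 'a', length=3
Longest run: 'a' with length 3

3


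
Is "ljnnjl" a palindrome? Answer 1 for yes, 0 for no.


Input: ljnnjl
Reversed: ljnnjl
  Compare pos 0 ('l') with pos 5 ('l'): match
  Compare pos 1 ('j') with pos 4 ('j'): match
  Compare pos 2 ('n') with pos 3 ('n'): match
Result: palindrome

1


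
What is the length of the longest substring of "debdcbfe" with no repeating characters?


Input: "debdcbfe"
Sliding window (track last position of each char):
  Position 0 ('d'): window [0,0] length 1 -- new best
  Position 1 ('e'): window [0,1] length 2 -- new best
  Position 2 ('b'): window [0,2] length 3 -- new best
  Position 3 ('d'): repeat (last at 0), move window start to 1
  Position 3 ('d'): window [1,3] length 3
  Position 4 ('c'): window [1,4] length 4 -- new best
  Position 5 ('b'): repeat (last at 2), move window start to 3
  Position 5 ('b'): window [3,5] length 3
  Position 6 ('f'): window [3,6] length 4
  Position 7 ('e'): window [3,7] length 5 -- new best
Longest substring with no repeats: "dcbfe" with length 5

5


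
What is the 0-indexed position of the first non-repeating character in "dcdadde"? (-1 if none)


Input: dcdadde
Character frequencies:
  'a': 1
  'c': 1
  'd': 4
  'e': 1
Scanning left to right for freq == 1:
  Position 0 ('d'): freq=4, skip
  Position 1 ('c'): unique! => answer = 1

1


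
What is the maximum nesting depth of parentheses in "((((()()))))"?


Input: "((((()()))))"
Tracking depth:
  Position 0 '(': depth becomes 1
  Position 1 '(': depth becomes 2
  Position 2 '(': depth becomes 3
  Position 3 '(': depth becomes 4
  Position 4 '(': depth becomes 5
  Position 5 ')': depth becomes 4
  Position 6 '(': depth becomes 5
  Position 7 ')': depth becomes 4
  Position 8 ')': depth becomes 3
  Position 9 ')': depth becomes 2
  Position 10 ')': depth becomes 1
  Position 11 ')': depth becomes 0
Maximum depth reached: 5

5


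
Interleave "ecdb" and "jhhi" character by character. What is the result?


Interleaving "ecdb" and "jhhi":
  Position 0: 'e' from first, 'j' from second => "ej"
  Position 1: 'c' from first, 'h' from second => "ch"
  Position 2: 'd' from first, 'h' from second => "dh"
  Position 3: 'b' from first, 'i' from second => "bi"
Result: ejchdhbi

ejchdhbi


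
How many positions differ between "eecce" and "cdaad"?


Comparing "eecce" and "cdaad" position by position:
  Position 0: 'e' vs 'c' => DIFFER
  Position 1: 'e' vs 'd' => DIFFER
  Position 2: 'c' vs 'a' => DIFFER
  Position 3: 'c' vs 'a' => DIFFER
  Position 4: 'e' vs 'd' => DIFFER
Positions that differ: 5

5


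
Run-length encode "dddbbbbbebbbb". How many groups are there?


Input: dddbbbbbebbbb
Scanning for consecutive runs:
  Group 1: 'd' x 3 (positions 0-2)
  Group 2: 'b' x 5 (positions 3-7)
  Group 3: 'e' x 1 (positions 8-8)
  Group 4: 'b' x 4 (positions 9-12)
Total groups: 4

4


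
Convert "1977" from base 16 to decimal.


Input: "1977" in base 16
Positional expansion:
  Digit '1' (value 1) x 16^3 = 4096
  Digit '9' (value 9) x 16^2 = 2304
  Digit '7' (value 7) x 16^1 = 112
  Digit '7' (value 7) x 16^0 = 7
Sum = 6519

6519


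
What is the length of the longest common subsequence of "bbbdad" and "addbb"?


LCS of "bbbdad" and "addbb"
DP table:
           a    d    d    b    b
      0    0    0    0    0    0
  b   0    0    0    0    1    1
  b   0    0    0    0    1    2
  b   0    0    0    0    1    2
  d   0    0    1    1    1    2
  a   0    1    1    1    1    2
  d   0    1    2    2    2    2
LCS length = dp[6][5] = 2

2


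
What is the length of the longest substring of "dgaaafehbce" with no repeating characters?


Input: "dgaaafehbce"
Sliding window (track last position of each char):
  Position 0 ('d'): window [0,0] length 1 -- new best
  Position 1 ('g'): window [0,1] length 2 -- new best
  Position 2 ('a'): window [0,2] length 3 -- new best
  Position 3 ('a'): repeat (last at 2), move window start to 3
  Position 3 ('a'): window [3,3] length 1
  Position 4 ('a'): repeat (last at 3), move window start to 4
  Position 4 ('a'): window [4,4] length 1
  Position 5 ('f'): window [4,5] length 2
  Position 6 ('e'): window [4,6] length 3
  Position 7 ('h'): window [4,7] length 4 -- new best
  Position 8 ('b'): window [4,8] length 5 -- new best
  Position 9 ('c'): window [4,9] length 6 -- new best
  Position 10 ('e'): repeat (last at 6), move window start to 7
  Position 10 ('e'): window [7,10] length 4
Longest substring with no repeats: "afehbc" with length 6

6


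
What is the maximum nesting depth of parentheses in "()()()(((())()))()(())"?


Input: "()()()(((())()))()(())"
Tracking depth:
  Position 0 '(': depth becomes 1
  Position 1 ')': depth becomes 0
  Position 2 '(': depth becomes 1
  Position 3 ')': depth becomes 0
  Position 4 '(': depth becomes 1
  Position 5 ')': depth becomes 0
  Position 6 '(': depth becomes 1
  Position 7 '(': depth becomes 2
  Position 8 '(': depth becomes 3
  Position 9 '(': depth becomes 4
  Position 10 ')': depth becomes 3
  Position 11 ')': depth becomes 2
  Position 12 '(': depth becomes 3
  Position 13 ')': depth becomes 2
  Position 14 ')': depth becomes 1
  Position 15 ')': depth becomes 0
  Position 16 '(': depth becomes 1
  Position 17 ')': depth becomes 0
  Position 18 '(': depth becomes 1
  Position 19 '(': depth becomes 2
  Position 20 ')': depth becomes 1
  Position 21 ')': depth becomes 0
Maximum depth reached: 4

4


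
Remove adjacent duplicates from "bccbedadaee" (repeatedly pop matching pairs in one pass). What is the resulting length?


Input: bccbedadaee
Stack-based adjacent duplicate removal:
  Read 'b': push. Stack: b
  Read 'c': push. Stack: bc
  Read 'c': matches stack top 'c' => pop. Stack: b
  Read 'b': matches stack top 'b' => pop. Stack: (empty)
  Read 'e': push. Stack: e
  Read 'd': push. Stack: ed
  Read 'a': push. Stack: eda
  Read 'd': push. Stack: edad
  Read 'a': push. Stack: edada
  Read 'e': push. Stack: edadae
  Read 'e': matches stack top 'e' => pop. Stack: edada
Final stack: "edada" (length 5)

5


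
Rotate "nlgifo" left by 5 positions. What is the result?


Input: "nlgifo", rotate left by 5
First 5 characters: "nlgif"
Remaining characters: "o"
Concatenate remaining + first: "o" + "nlgif" = "onlgif"

onlgif


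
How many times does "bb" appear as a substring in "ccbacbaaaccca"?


Searching for "bb" in "ccbacbaaaccca"
Scanning each position:
  Position 0: "cc" => no
  Position 1: "cb" => no
  Position 2: "ba" => no
  Position 3: "ac" => no
  Position 4: "cb" => no
  Position 5: "ba" => no
  Position 6: "aa" => no
  Position 7: "aa" => no
  Position 8: "ac" => no
  Position 9: "cc" => no
  Position 10: "cc" => no
  Position 11: "ca" => no
Total occurrences: 0

0


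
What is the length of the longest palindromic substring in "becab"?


Input: "becab"
Checking substrings for palindromes:
  No multi-char palindromic substrings found
Longest palindromic substring: "b" with length 1

1
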